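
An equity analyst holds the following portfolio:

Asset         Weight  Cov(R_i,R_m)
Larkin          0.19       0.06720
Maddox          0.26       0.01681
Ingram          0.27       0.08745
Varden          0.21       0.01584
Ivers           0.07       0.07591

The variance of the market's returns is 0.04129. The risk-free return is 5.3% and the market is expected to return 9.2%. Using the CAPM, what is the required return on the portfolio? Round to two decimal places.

9.97%

β_Larkin = 0.06720 / 0.04129 = 1.6275
β_Maddox = 0.01681 / 0.04129 = 0.4071
β_Ingram = 0.08745 / 0.04129 = 2.1179
β_Varden = 0.01584 / 0.04129 = 0.3836
β_Ivers = 0.07591 / 0.04129 = 1.8385
β_P = Σ w_i β_i = 0.19×1.6275 + 0.26×0.4071 + 0.27×2.1179 + 0.21×0.3836 + 0.07×1.8385 = 1.1962
MRP = 9.2% − 5.3% = 3.90%
E(R_P) = R_f + β_P × MRP = 5.3% + 1.1962 × 3.9% = 9.97%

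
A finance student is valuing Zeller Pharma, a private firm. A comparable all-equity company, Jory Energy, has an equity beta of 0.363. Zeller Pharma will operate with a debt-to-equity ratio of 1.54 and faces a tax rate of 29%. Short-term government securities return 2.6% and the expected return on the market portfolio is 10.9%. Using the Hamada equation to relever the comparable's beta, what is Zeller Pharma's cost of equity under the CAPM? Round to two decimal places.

8.91%

β_L = β_U × [1 + (1 − t)(D/E)] = 0.363 × [1 + (1 − 0.29) × 1.54]
    = 0.363 × [1 + 0.71 × 1.54] = 0.363 × 2.0934 = 0.7599
MRP = 10.9% − 2.6% = 8.30%
E(R) = R_f + β_L × MRP = 2.6% + 0.7599 × 8.3% = 8.91%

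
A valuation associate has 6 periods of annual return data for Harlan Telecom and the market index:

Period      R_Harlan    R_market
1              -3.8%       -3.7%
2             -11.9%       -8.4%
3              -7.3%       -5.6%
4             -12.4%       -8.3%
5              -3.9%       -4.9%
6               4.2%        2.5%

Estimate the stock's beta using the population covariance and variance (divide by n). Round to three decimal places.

Mean R_i = (-3.8 − 11.9 − 7.3 − 12.4 − 3.9 + 4.2) / 6 = -5.8500%
Mean R_m = (-3.7 − 8.4 − 5.6 − 8.3 − 4.9 + 2.5) / 6 = -4.7333%
Σ(R_i − R̄_i)(R_m − R̄_m) = 121.2900  ⇒  Cov = 121.2900 / 6 = 20.2150
Σ(R_m − R̄_m)² = 80.3333  ⇒  Var(R_m) = 80.3333 / 6 = 13.3889
β = Cov / Var(R_m) = 20.2150 / 13.3889 = 1.5098

1.510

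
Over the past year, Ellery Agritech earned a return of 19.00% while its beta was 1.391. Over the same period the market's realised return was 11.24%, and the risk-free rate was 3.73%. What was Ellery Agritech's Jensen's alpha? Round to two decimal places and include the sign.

+4.82%

Market excess return = 11.24% − 3.73% = 7.51%
CAPM benchmark = R_f + β(R_m − R_f) = 3.73% + 1.391 × 7.51% = 14.17641%
α = actual − benchmark = 19.00% − 14.17641% = +4.82%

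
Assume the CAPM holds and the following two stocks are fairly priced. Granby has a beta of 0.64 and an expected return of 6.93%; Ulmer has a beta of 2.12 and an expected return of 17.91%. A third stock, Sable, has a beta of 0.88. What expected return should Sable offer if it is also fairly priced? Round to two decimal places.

MRP (SML slope) = (17.91% − 6.93%) / (2.12 − 0.64) = 10.98% / 1.48 = 7.4189%
R_f (intercept) = 6.93% − 0.64 × 7.4189% = 2.1819%
E(R_Sable) = R_f + β × MRP = 2.1819% + 0.88 × 7.4189% = 8.71%

8.71%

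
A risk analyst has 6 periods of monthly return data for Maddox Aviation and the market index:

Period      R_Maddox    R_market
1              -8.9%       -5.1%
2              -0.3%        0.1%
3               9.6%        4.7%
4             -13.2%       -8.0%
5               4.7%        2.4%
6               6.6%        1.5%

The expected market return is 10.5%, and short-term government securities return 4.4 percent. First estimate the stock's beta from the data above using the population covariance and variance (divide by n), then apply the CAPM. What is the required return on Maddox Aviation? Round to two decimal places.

15.68%

Mean R_i = (-8.9 − 0.3 + 9.6 − 13.2 + 4.7 + 6.6) / 6 = -0.2500%
Mean R_m = (-5.1 + 0.1 + 4.7 − 8.0 + 2.4 + 1.5) / 6 = -0.7333%
Σ(R_i − R̄_i)(R_m − R̄_m) = 216.1600  ⇒  Cov = 216.1600 / 6 = 36.0267
Σ(R_m − R̄_m)² = 116.8933  ⇒  Var(R_m) = 116.8933 / 6 = 19.4822
β = Cov / Var(R_m) = 36.0267 / 19.4822 = 1.8492
MRP = 10.5% − 4.4% = 6.10%
E(R) = R_f + β × MRP = 4.4% + 1.8492 × 6.1% = 15.68%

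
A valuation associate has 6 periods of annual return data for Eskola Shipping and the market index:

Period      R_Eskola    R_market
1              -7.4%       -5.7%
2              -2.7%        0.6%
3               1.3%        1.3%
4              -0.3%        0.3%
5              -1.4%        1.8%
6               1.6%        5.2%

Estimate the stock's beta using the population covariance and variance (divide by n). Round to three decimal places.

Mean R_i = (-7.4 − 2.7 + 1.3 − 0.3 − 1.4 + 1.6) / 6 = -1.4833%
Mean R_m = (-5.7 + 0.6 + 1.3 + 0.3 + 1.8 + 5.2) / 6 = 0.5833%
Σ(R_i − R̄_i)(R_m − R̄_m) = 53.1517  ⇒  Cov = 53.1517 / 6 = 8.8586
Σ(R_m − R̄_m)² = 62.8683  ⇒  Var(R_m) = 62.8683 / 6 = 10.4781
β = Cov / Var(R_m) = 8.8586 / 10.4781 = 0.8454

0.845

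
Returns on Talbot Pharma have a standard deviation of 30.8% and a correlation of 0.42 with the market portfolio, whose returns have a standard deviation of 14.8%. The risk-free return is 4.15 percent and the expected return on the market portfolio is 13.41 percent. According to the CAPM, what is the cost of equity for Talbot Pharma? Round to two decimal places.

12.24%

β = ρ × σ_i / σ_m = 0.42 × 30.8% / 14.8% = 0.8741
MRP = 13.41% − 4.15% = 9.26%
E(R) = 4.15% + 0.8741 × 9.26% = 12.24%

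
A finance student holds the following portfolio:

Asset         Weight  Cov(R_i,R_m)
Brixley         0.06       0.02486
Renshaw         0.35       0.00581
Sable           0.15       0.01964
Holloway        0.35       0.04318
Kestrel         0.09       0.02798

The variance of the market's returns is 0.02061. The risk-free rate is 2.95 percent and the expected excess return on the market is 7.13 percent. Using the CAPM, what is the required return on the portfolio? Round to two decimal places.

11.29%

β_Brixley = 0.02486 / 0.02061 = 1.2062
β_Renshaw = 0.00581 / 0.02061 = 0.2819
β_Sable = 0.01964 / 0.02061 = 0.9529
β_Holloway = 0.04318 / 0.02061 = 2.0951
β_Kestrel = 0.02798 / 0.02061 = 1.3576
β_P = Σ w_i β_i = 0.06×1.2062 + 0.35×0.2819 + 0.15×0.9529 + 0.35×2.0951 + 0.09×1.3576 = 1.1694
E(R_P) = R_f + β_P × MRP = 2.95% + 1.1694 × 7.13% = 11.29%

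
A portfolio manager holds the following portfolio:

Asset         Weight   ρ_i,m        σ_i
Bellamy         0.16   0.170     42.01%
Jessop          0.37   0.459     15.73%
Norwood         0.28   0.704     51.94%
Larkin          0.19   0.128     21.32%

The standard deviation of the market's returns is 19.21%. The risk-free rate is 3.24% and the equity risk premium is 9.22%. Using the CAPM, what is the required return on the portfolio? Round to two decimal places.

β_Bellamy = 0.170 × 42.01% / 19.21% = 0.3718
β_Jessop = 0.459 × 15.73% / 19.21% = 0.3758
β_Norwood = 0.704 × 51.94% / 19.21% = 1.9035
β_Larkin = 0.128 × 21.32% / 19.21% = 0.1421
β_P = Σ w_i β_i = 0.16×0.3718 + 0.37×0.3758 + 0.28×1.9035 + 0.19×0.1421 = 0.7585
E(R_P) = R_f + β_P × MRP = 3.24% + 0.7585 × 9.22% = 10.23%

10.23%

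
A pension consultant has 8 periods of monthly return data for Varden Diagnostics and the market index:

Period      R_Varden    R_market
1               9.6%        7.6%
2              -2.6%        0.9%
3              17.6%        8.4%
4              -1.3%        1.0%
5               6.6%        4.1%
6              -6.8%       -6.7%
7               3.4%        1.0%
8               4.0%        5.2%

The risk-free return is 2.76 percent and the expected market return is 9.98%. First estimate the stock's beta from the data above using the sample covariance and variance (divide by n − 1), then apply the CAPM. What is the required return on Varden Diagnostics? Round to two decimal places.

13.09%

Mean R_i = (9.6 − 2.6 + 17.6 − 1.3 + 6.6 − 6.8 + 3.4 + 4.0) / 8 = 3.8125%
Mean R_m = (7.6 + 0.9 + 8.4 + 1.0 + 4.1 − 6.7 + 1.0 + 5.2) / 8 = 2.6875%
Σ(R_i − R̄_i)(R_m − R̄_m) = 232.0113  ⇒  Cov = 232.0113 / 7 = 33.1445
Σ(R_m − R̄_m)² = 162.0888  ⇒  Var(R_m) = 162.0888 / 7 = 23.1555
β = Cov / Var(R_m) = 33.1445 / 23.1555 = 1.4314
MRP = 9.98% − 2.76% = 7.22%
E(R) = R_f + β × MRP = 2.76% + 1.4314 × 7.22% = 13.09%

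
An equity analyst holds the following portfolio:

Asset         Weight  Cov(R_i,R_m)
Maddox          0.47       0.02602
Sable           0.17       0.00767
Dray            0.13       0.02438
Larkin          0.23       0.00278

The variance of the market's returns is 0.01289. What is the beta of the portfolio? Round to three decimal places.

1.345

β_Maddox = 0.02602 / 0.01289 = 2.0186
β_Sable = 0.00767 / 0.01289 = 0.5950
β_Dray = 0.02438 / 0.01289 = 1.8914
β_Larkin = 0.00278 / 0.01289 = 0.2157
β_P = Σ w_i β_i = 0.47×2.0186 + 0.17×0.5950 + 0.13×1.8914 + 0.23×0.2157 = 1.3454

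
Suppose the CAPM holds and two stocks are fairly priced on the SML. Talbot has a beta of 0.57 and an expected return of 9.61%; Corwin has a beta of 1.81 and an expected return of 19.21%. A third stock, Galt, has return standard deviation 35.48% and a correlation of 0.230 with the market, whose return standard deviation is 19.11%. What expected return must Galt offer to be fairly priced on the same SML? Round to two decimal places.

8.50%

MRP = (19.21% − 9.61%) / (1.81 − 0.57) = 7.7419%
R_f = 9.61% − 0.57 × 7.7419% = 5.1971%
β_Galt = ρ·σ_i/σ_m = 0.230 × 35.48 / 19.11 = 0.4270
E(R_Galt) = R_f + β × MRP = 5.1971% + 0.4270 × 7.7419% = 8.50%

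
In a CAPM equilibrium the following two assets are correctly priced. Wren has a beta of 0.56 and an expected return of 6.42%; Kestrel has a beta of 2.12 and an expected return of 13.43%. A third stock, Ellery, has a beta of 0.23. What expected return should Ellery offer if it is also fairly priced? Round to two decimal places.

MRP (SML slope) = (13.43% − 6.42%) / (2.12 − 0.56) = 7.01% / 1.56 = 4.4936%
R_f (intercept) = 6.42% − 0.56 × 4.4936% = 3.9036%
E(R_Ellery) = R_f + β × MRP = 3.9036% + 0.23 × 4.4936% = 4.94%

4.94%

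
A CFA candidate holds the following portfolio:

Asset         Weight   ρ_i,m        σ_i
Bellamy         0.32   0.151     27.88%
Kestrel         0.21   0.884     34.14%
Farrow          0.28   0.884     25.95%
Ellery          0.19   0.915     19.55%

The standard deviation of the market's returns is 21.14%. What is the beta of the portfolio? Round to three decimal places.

β_Bellamy = 0.151 × 27.88% / 21.14% = 0.1991
β_Kestrel = 0.884 × 34.14% / 21.14% = 1.4276
β_Farrow = 0.884 × 25.95% / 21.14% = 1.0851
β_Ellery = 0.915 × 19.55% / 21.14% = 0.8462
β_P = Σ w_i β_i = 0.32×0.1991 + 0.21×1.4276 + 0.28×1.0851 + 0.19×0.8462 = 0.8281

0.828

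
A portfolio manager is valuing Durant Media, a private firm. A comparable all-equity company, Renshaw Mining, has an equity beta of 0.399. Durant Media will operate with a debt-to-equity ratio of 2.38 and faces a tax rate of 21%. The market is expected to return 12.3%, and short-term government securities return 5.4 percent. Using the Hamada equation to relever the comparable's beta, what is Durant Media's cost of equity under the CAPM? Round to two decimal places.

13.33%

β_L = β_U × [1 + (1 − t)(D/E)] = 0.399 × [1 + (1 − 0.21) × 2.38]
    = 0.399 × [1 + 0.79 × 2.38] = 0.399 × 2.8802 = 1.1492
MRP = 12.3% − 5.4% = 6.90%
E(R) = R_f + β_L × MRP = 5.4% + 1.1492 × 6.9% = 13.33%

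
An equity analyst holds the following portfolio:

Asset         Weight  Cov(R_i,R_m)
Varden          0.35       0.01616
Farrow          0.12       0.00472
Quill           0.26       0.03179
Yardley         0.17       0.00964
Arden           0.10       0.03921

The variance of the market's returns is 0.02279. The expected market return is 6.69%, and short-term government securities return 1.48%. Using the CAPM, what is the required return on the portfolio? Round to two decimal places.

6.06%

β_Varden = 0.01616 / 0.02279 = 0.7091
β_Farrow = 0.00472 / 0.02279 = 0.2071
β_Quill = 0.03179 / 0.02279 = 1.3949
β_Yardley = 0.00964 / 0.02279 = 0.4230
β_Arden = 0.03921 / 0.02279 = 1.7205
β_P = Σ w_i β_i = 0.35×0.7091 + 0.12×0.2071 + 0.26×1.3949 + 0.17×0.4230 + 0.10×1.7205 = 0.8797
MRP = 6.69% − 1.48% = 5.21%
E(R_P) = R_f + β_P × MRP = 1.48% + 0.8797 × 5.21% = 6.06%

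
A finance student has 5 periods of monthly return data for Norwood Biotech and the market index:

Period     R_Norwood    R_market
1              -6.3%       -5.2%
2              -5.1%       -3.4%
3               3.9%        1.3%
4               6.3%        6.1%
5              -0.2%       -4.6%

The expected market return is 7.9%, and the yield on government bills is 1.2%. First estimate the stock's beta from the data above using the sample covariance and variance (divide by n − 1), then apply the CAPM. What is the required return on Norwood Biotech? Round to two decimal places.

Mean R_i = (-6.3 − 5.1 + 3.9 + 6.3 − 0.2) / 5 = -0.2800%
Mean R_m = (-5.2 − 3.4 + 1.3 + 6.1 − 4.6) / 5 = -1.1600%
Σ(R_i − R̄_i)(R_m − R̄_m) = 92.8960  ⇒  Cov = 92.8960 / 4 = 23.2240
Σ(R_m − R̄_m)² = 91.9320  ⇒  Var(R_m) = 91.9320 / 4 = 22.9830
β = Cov / Var(R_m) = 23.2240 / 22.9830 = 1.0105
MRP = 7.9% − 1.2% = 6.70%
E(R) = R_f + β × MRP = 1.2% + 1.0105 × 6.7% = 7.97%

7.97%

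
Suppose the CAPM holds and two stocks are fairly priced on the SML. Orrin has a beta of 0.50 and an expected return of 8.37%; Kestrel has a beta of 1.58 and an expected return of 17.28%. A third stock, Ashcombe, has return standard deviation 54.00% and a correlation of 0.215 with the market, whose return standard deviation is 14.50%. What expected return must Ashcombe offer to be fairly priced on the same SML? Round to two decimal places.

MRP = (17.28% − 8.37%) / (1.58 − 0.50) = 8.2500%
R_f = 8.37% − 0.50 × 8.2500% = 4.2450%
β_Ashcombe = ρ·σ_i/σ_m = 0.215 × 54.00 / 14.50 = 0.8007
E(R_Ashcombe) = R_f + β × MRP = 4.2450% + 0.8007 × 8.2500% = 10.85%

10.85%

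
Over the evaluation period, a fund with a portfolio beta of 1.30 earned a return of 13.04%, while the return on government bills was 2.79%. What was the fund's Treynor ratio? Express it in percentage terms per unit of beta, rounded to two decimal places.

Treynor = (R_P − R_f) / β_P = (13.04% − 2.79%) / 1.3000 = 10.25% / 1.3000 = 7.88%

7.88%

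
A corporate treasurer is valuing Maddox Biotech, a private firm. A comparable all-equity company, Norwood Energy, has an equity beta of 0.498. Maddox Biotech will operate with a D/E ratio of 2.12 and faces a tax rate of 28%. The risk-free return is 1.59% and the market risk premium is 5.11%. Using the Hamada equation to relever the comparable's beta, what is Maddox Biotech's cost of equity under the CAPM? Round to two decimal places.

β_L = β_U × [1 + (1 − t)(D/E)] = 0.498 × [1 + (1 − 0.28) × 2.12]
    = 0.498 × [1 + 0.72 × 2.12] = 0.498 × 2.5264 = 1.2581
E(R) = R_f + β_L × MRP = 1.59% + 1.2581 × 5.11% = 8.02%

8.02%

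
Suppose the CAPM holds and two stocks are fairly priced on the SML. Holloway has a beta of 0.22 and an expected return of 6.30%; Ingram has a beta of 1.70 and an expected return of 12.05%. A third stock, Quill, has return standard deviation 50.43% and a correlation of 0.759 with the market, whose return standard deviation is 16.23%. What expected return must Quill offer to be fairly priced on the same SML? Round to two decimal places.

14.61%

MRP = (12.05% − 6.30%) / (1.70 − 0.22) = 3.8851%
R_f = 6.30% − 0.22 × 3.8851% = 5.4453%
β_Quill = ρ·σ_i/σ_m = 0.759 × 50.43 / 16.23 = 2.3584
E(R_Quill) = R_f + β × MRP = 5.4453% + 2.3584 × 3.8851% = 14.61%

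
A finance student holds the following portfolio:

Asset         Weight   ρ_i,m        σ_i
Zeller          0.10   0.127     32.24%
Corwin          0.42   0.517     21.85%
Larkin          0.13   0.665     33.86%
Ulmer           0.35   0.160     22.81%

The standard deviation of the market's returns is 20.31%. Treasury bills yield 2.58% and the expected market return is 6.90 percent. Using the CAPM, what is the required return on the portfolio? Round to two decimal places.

β_Zeller = 0.127 × 32.24% / 20.31% = 0.2016
β_Corwin = 0.517 × 21.85% / 20.31% = 0.5562
β_Larkin = 0.665 × 33.86% / 20.31% = 1.1087
β_Ulmer = 0.160 × 22.81% / 20.31% = 0.1797
β_P = Σ w_i β_i = 0.10×0.2016 + 0.42×0.5562 + 0.13×1.1087 + 0.35×0.1797 = 0.4608
MRP = 6.90% − 2.58% = 4.32%
E(R_P) = R_f + β_P × MRP = 2.58% + 0.4608 × 4.32% = 4.57%

4.57%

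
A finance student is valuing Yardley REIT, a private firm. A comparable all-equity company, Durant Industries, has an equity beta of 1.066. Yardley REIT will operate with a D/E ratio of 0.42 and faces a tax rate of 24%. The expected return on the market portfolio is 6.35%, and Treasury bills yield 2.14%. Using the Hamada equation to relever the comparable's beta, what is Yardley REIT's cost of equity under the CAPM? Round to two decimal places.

8.06%

β_L = β_U × [1 + (1 − t)(D/E)] = 1.066 × [1 + (1 − 0.24) × 0.42]
    = 1.066 × [1 + 0.76 × 0.42] = 1.066 × 1.3192 = 1.4063
MRP = 6.35% − 2.14% = 4.21%
E(R) = R_f + β_L × MRP = 2.14% + 1.4063 × 4.21% = 8.06%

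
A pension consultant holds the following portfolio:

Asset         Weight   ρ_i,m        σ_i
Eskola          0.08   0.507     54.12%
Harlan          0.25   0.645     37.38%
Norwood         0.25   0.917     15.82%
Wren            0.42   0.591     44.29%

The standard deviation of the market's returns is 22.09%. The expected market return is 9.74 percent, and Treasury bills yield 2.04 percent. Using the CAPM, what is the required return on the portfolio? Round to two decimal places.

β_Eskola = 0.507 × 54.12% / 22.09% = 1.2421
β_Harlan = 0.645 × 37.38% / 22.09% = 1.0914
β_Norwood = 0.917 × 15.82% / 22.09% = 0.6567
β_Wren = 0.591 × 44.29% / 22.09% = 1.1849
β_P = Σ w_i β_i = 0.08×1.2421 + 0.25×1.0914 + 0.25×0.6567 + 0.42×1.1849 = 1.0341
MRP = 9.74% − 2.04% = 7.70%
E(R_P) = R_f + β_P × MRP = 2.04% + 1.0341 × 7.70% = 10.00%

10.00%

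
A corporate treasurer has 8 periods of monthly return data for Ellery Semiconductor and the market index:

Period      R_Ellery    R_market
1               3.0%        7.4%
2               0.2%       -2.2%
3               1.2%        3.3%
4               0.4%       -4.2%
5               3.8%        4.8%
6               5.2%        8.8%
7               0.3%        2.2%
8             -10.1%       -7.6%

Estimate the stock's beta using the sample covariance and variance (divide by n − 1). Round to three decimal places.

0.687

Mean R_i = (3.0 + 0.2 + 1.2 + 0.4 + 3.8 + 5.2 + 0.3 − 10.1) / 8 = 0.5000%
Mean R_m = (7.4 − 2.2 + 3.3 − 4.2 + 4.8 + 8.8 + 2.2 − 7.6) / 8 = 1.5625%
Σ(R_i − R̄_i)(R_m − R̄_m) = 159.2100  ⇒  Cov = 159.2100 / 7 = 22.7443
Σ(R_m − R̄_m)² = 231.6788  ⇒  Var(R_m) = 231.6788 / 7 = 33.0970
β = Cov / Var(R_m) = 22.7443 / 33.0970 = 0.6872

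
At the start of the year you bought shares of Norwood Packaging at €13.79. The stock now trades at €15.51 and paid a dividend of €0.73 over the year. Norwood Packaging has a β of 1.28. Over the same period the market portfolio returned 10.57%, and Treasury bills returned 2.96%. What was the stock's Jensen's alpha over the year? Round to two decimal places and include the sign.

+5.07%

Realised HPR = (P1 + D1 − P0) / P0 = (15.51 + 0.73 − 13.79) / 13.79 = 2.45 / 13.79 = 17.7665%
MRP = 10.57% − 2.96% = 7.61%
CAPM required = R_f + β·MRP = 2.96% + 1.28 × 7.61% = 12.7008%
α = realised − required = 17.7665% − 12.7008% = +5.07%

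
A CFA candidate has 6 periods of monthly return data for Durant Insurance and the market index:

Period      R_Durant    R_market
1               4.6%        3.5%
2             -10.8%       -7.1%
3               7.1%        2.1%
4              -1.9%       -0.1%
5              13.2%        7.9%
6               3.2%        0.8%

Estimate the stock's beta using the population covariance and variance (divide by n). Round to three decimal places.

1.614

Mean R_i = (4.6 − 10.8 + 7.1 − 1.9 + 13.2 + 3.2) / 6 = 2.5667%
Mean R_m = (3.5 − 7.1 + 2.1 − 0.1 + 7.9 + 0.8) / 6 = 1.1833%
Σ(R_i − R̄_i)(R_m − R̄_m) = 196.4967  ⇒  Cov = 196.4967 / 6 = 32.7495
Σ(R_m − R̄_m)² = 121.7283  ⇒  Var(R_m) = 121.7283 / 6 = 20.2881
β = Cov / Var(R_m) = 32.7495 / 20.2881 = 1.6142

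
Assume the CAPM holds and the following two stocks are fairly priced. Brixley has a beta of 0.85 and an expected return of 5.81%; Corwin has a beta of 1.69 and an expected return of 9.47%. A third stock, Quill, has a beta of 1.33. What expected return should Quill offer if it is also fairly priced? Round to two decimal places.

MRP (SML slope) = (9.47% − 5.81%) / (1.69 − 0.85) = 3.66% / 0.84 = 4.3571%
R_f (intercept) = 5.81% − 0.85 × 4.3571% = 2.1065%
E(R_Quill) = R_f + β × MRP = 2.1065% + 1.33 × 4.3571% = 7.90%

7.90%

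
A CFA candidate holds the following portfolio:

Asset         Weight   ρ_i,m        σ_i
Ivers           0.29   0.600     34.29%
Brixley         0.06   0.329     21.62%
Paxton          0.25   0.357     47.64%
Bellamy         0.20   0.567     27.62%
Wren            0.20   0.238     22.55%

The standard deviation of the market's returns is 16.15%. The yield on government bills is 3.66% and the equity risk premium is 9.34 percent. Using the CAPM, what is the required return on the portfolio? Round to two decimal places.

12.25%

β_Ivers = 0.600 × 34.29% / 16.15% = 1.2739
β_Brixley = 0.329 × 21.62% / 16.15% = 0.4404
β_Paxton = 0.357 × 47.64% / 16.15% = 1.0531
β_Bellamy = 0.567 × 27.62% / 16.15% = 0.9697
β_Wren = 0.238 × 22.55% / 16.15% = 0.3323
β_P = Σ w_i β_i = 0.29×1.2739 + 0.06×0.4404 + 0.25×1.0531 + 0.20×0.9697 + 0.20×0.3323 = 0.9195
E(R_P) = R_f + β_P × MRP = 3.66% + 0.9195 × 9.34% = 12.25%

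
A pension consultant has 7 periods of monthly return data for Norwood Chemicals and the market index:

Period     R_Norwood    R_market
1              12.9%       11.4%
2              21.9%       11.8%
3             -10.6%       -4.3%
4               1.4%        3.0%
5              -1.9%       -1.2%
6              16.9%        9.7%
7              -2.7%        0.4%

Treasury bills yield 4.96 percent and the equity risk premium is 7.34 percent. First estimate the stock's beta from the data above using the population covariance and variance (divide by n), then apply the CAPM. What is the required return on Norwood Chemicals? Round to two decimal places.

17.92%

Mean R_i = (12.9 + 21.9 − 10.6 + 1.4 − 1.9 + 16.9 − 2.7) / 7 = 5.4143%
Mean R_m = (11.4 + 11.8 − 4.3 + 3.0 − 1.2 + 9.7 + 0.4) / 7 = 4.4000%
Σ(R_i − R̄_i)(R_m − R̄_m) = 453.6300  ⇒  Cov = 453.6300 / 7 = 64.8043
Σ(R_m − R̄_m)² = 256.8600  ⇒  Var(R_m) = 256.8600 / 7 = 36.6943
β = Cov / Var(R_m) = 64.8043 / 36.6943 = 1.7661
E(R) = R_f + β × MRP = 4.96% + 1.7661 × 7.34% = 17.92%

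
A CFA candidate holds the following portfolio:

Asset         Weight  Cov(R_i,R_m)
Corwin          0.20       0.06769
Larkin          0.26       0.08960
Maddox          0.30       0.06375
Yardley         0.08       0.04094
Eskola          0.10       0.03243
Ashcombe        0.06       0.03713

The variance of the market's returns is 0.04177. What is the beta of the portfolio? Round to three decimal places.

β_Corwin = 0.06769 / 0.04177 = 1.6205
β_Larkin = 0.08960 / 0.04177 = 2.1451
β_Maddox = 0.06375 / 0.04177 = 1.5262
β_Yardley = 0.04094 / 0.04177 = 0.9801
β_Eskola = 0.03243 / 0.04177 = 0.7764
β_Ashcombe = 0.03713 / 0.04177 = 0.8889
β_P = Σ w_i β_i = 0.20×1.6205 + 0.26×2.1451 + 0.30×1.5262 + 0.08×0.9801 + 0.10×0.7764 + 0.06×0.8889 = 1.5491

1.549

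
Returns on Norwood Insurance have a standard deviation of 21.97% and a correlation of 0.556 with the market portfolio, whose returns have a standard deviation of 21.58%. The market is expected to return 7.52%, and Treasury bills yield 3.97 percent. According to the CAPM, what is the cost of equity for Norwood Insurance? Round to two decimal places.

5.98%

β = ρ × σ_i / σ_m = 0.556 × 21.97% / 21.58% = 0.5660
MRP = 7.52% − 3.97% = 3.55%
E(R) = 3.97% + 0.5660 × 3.55% = 5.98%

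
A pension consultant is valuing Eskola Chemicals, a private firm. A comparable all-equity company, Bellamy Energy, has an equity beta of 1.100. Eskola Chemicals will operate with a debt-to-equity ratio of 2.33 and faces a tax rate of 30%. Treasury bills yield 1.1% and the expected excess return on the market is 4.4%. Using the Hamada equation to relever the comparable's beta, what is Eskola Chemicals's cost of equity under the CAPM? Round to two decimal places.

13.83%

β_L = β_U × [1 + (1 − t)(D/E)] = 1.100 × [1 + (1 − 0.30) × 2.33]
    = 1.100 × [1 + 0.70 × 2.33] = 1.100 × 2.6310 = 2.8941
E(R) = R_f + β_L × MRP = 1.1% + 2.8941 × 4.4% = 13.83%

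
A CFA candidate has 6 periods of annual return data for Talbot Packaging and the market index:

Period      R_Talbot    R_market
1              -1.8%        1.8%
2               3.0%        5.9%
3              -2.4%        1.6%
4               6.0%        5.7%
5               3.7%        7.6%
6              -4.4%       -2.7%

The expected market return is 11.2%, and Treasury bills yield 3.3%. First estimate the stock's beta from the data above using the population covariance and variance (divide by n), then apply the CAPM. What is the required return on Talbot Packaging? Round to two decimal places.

Mean R_i = (-1.8 + 3.0 − 2.4 + 6.0 + 3.7 − 4.4) / 6 = 0.6833%
Mean R_m = (1.8 + 5.9 + 1.6 + 5.7 + 7.6 − 2.7) / 6 = 3.3167%
Σ(R_i − R̄_i)(R_m − R̄_m) = 71.2217  ⇒  Cov = 71.2217 / 6 = 11.8703
Σ(R_m − R̄_m)² = 72.1483  ⇒  Var(R_m) = 72.1483 / 6 = 12.0247
β = Cov / Var(R_m) = 11.8703 / 12.0247 = 0.9872
MRP = 11.2% − 3.3% = 7.90%
E(R) = R_f + β × MRP = 3.3% + 0.9872 × 7.9% = 11.10%

11.10%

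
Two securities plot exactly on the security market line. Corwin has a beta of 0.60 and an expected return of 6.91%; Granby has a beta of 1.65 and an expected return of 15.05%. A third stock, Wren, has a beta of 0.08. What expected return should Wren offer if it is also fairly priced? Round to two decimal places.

2.88%

MRP (SML slope) = (15.05% − 6.91%) / (1.65 − 0.60) = 8.14% / 1.05 = 7.7524%
R_f (intercept) = 6.91% − 0.60 × 7.7524% = 2.2586%
E(R_Wren) = R_f + β × MRP = 2.2586% + 0.08 × 7.7524% = 2.88%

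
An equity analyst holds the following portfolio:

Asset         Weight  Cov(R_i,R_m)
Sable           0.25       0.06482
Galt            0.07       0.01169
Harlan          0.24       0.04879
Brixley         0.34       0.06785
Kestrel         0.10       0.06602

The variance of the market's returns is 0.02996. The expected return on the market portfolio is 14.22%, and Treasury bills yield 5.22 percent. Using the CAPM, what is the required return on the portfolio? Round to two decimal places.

22.76%

β_Sable = 0.06482 / 0.02996 = 2.1636
β_Galt = 0.01169 / 0.02996 = 0.3902
β_Harlan = 0.04879 / 0.02996 = 1.6285
β_Brixley = 0.06785 / 0.02996 = 2.2647
β_Kestrel = 0.06602 / 0.02996 = 2.2036
β_P = Σ w_i β_i = 0.25×2.1636 + 0.07×0.3902 + 0.24×1.6285 + 0.34×2.2647 + 0.10×2.2036 = 1.9494
MRP = 14.22% − 5.22% = 9.00%
E(R_P) = R_f + β_P × MRP = 5.22% + 1.9494 × 9.00% = 22.76%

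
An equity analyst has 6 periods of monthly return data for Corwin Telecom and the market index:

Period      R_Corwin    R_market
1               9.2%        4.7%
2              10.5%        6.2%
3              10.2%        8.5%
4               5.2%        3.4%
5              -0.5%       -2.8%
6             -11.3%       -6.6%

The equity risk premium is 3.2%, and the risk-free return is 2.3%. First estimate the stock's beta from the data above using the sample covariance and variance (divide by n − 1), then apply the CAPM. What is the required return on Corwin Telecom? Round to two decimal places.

6.87%

Mean R_i = (9.2 + 10.5 + 10.2 + 5.2 − 0.5 − 11.3) / 6 = 3.8833%
Mean R_m = (4.7 + 6.2 + 8.5 + 3.4 − 2.8 − 6.6) / 6 = 2.2333%
Σ(R_i − R̄_i)(R_m − R̄_m) = 236.6633  ⇒  Cov = 236.6633 / 5 = 47.3327
Σ(R_m − R̄_m)² = 165.8133  ⇒  Var(R_m) = 165.8133 / 5 = 33.1627
β = Cov / Var(R_m) = 47.3327 / 33.1627 = 1.4273
E(R) = R_f + β × MRP = 2.3% + 1.4273 × 3.2% = 6.87%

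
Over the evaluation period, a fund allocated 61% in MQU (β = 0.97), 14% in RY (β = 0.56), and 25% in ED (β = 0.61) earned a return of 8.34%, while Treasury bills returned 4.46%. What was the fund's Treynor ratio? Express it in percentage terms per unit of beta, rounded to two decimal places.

4.72%

β_P = 0.61×0.97 + 0.14×0.56 + 0.25×0.61 = 0.8226
Treynor = (R_P − R_f) / β_P = (8.34% − 4.46%) / 0.8226 = 3.88% / 0.8226 = 4.72%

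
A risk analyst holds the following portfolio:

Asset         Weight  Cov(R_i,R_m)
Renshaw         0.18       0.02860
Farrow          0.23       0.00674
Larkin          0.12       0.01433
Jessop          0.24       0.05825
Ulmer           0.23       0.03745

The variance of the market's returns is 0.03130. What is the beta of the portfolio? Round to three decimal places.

β_Renshaw = 0.02860 / 0.03130 = 0.9137
β_Farrow = 0.00674 / 0.03130 = 0.2153
β_Larkin = 0.01433 / 0.03130 = 0.4578
β_Jessop = 0.05825 / 0.03130 = 1.8610
β_Ulmer = 0.03745 / 0.03130 = 1.1965
β_P = Σ w_i β_i = 0.18×0.9137 + 0.23×0.2153 + 0.12×0.4578 + 0.24×1.8610 + 0.23×1.1965 = 0.9908

0.991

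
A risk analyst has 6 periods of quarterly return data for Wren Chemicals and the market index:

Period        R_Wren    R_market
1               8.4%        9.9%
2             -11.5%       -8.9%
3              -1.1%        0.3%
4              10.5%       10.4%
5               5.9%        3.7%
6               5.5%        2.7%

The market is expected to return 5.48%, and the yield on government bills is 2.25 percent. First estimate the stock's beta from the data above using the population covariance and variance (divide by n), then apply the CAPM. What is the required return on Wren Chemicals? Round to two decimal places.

5.81%

Mean R_i = (8.4 − 11.5 − 1.1 + 10.5 + 5.9 + 5.5) / 6 = 2.9500%
Mean R_m = (9.9 − 8.9 + 0.3 + 10.4 + 3.7 + 2.7) / 6 = 3.0167%
Σ(R_i − R̄_i)(R_m − R̄_m) = 277.6650  ⇒  Cov = 277.6650 / 6 = 46.2775
Σ(R_m − R̄_m)² = 251.8483  ⇒  Var(R_m) = 251.8483 / 6 = 41.9747
β = Cov / Var(R_m) = 46.2775 / 41.9747 = 1.1025
MRP = 5.48% − 2.25% = 3.23%
E(R) = R_f + β × MRP = 2.25% + 1.1025 × 3.23% = 5.81%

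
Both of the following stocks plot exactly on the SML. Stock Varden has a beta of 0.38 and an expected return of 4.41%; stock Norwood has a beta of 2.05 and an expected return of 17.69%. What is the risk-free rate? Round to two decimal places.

Both satisfy E(R) = R_f + β·MRP, so the slope of the SML is
MRP = (17.69% − 4.41%) / (2.05 − 0.38) = 13.28% / 1.67 = 7.9521%
R_f = E(R_Varden) − β_Varden·MRP = 4.41% − 0.38 × 7.9521% = 1.3882%

1.39%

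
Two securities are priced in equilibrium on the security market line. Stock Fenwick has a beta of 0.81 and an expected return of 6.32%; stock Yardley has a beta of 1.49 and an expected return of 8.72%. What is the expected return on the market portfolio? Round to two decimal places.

6.99%

Both satisfy E(R) = R_f + β·MRP, so the slope of the SML is
MRP = (8.72% − 6.32%) / (1.49 − 0.81) = 2.40% / 0.68 = 3.5294%
R_f = E(R_Fenwick) − β_Fenwick·MRP = 6.32% − 0.81 × 3.5294% = 3.4612%
E(R_m) = R_f + MRP = 3.4612% + 3.5294% = 6.99%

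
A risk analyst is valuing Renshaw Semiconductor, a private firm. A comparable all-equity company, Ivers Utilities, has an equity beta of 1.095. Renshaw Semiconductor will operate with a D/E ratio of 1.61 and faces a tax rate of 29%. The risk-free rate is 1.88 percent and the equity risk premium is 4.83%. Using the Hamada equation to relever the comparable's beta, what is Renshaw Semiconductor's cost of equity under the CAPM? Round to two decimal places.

β_L = β_U × [1 + (1 − t)(D/E)] = 1.095 × [1 + (1 − 0.29) × 1.61]
    = 1.095 × [1 + 0.71 × 1.61] = 1.095 × 2.1431 = 2.3467
E(R) = R_f + β_L × MRP = 1.88% + 2.3467 × 4.83% = 13.21%

13.21%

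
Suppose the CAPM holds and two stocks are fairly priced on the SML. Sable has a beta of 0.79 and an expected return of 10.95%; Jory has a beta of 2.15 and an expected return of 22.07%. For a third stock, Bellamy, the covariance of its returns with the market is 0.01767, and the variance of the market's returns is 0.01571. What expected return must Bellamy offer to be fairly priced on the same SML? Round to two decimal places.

13.69%

MRP = (22.07% − 10.95%) / (2.15 − 0.79) = 8.1765%
R_f = 10.95% − 0.79 × 8.1765% = 4.4906%
β_Bellamy = Cov / Var(R_m) = 0.01767 / 0.01571 = 1.1248
E(R_Bellamy) = R_f + β × MRP = 4.4906% + 1.1248 × 8.1765% = 13.69%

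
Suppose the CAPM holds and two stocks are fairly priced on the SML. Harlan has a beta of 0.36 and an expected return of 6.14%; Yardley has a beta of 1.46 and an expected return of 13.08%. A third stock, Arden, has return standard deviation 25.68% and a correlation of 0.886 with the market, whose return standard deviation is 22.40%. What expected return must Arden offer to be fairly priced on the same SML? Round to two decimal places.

MRP = (13.08% − 6.14%) / (1.46 − 0.36) = 6.3091%
R_f = 6.14% − 0.36 × 6.3091% = 3.8687%
β_Arden = ρ·σ_i/σ_m = 0.886 × 25.68 / 22.40 = 1.0157
E(R_Arden) = R_f + β × MRP = 3.8687% + 1.0157 × 6.3091% = 10.28%

10.28%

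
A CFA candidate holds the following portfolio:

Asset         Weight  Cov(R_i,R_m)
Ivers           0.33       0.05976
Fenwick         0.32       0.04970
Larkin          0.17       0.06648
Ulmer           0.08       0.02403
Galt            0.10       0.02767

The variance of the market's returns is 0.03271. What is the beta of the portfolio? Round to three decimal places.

β_Ivers = 0.05976 / 0.03271 = 1.8270
β_Fenwick = 0.04970 / 0.03271 = 1.5194
β_Larkin = 0.06648 / 0.03271 = 2.0324
β_Ulmer = 0.02403 / 0.03271 = 0.7346
β_Galt = 0.02767 / 0.03271 = 0.8459
β_P = Σ w_i β_i = 0.33×1.8270 + 0.32×1.5194 + 0.17×2.0324 + 0.08×0.7346 + 0.10×0.8459 = 1.5780

1.578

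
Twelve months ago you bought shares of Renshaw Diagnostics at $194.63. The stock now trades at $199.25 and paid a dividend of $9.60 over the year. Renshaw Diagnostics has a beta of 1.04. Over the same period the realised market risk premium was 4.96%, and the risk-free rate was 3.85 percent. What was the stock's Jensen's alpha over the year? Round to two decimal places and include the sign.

Realised HPR = (P1 + D1 − P0) / P0 = (199.25 + 9.60 − 194.63) / 194.63 = 14.22 / 194.63 = 7.3062%
CAPM required = R_f + β·MRP = 3.85% + 1.04 × 4.96% = 9.0084%
α = realised − required = 7.3062% − 9.0084% = -1.70%

-1.70%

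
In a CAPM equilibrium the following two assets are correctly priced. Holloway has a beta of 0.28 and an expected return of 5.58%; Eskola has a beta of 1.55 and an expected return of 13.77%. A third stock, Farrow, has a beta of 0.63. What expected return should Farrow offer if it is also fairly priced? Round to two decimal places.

7.84%

MRP (SML slope) = (13.77% − 5.58%) / (1.55 − 0.28) = 8.19% / 1.27 = 6.4488%
R_f (intercept) = 5.58% − 0.28 × 6.4488% = 3.7743%
E(R_Farrow) = R_f + β × MRP = 3.7743% + 0.63 × 6.4488% = 7.84%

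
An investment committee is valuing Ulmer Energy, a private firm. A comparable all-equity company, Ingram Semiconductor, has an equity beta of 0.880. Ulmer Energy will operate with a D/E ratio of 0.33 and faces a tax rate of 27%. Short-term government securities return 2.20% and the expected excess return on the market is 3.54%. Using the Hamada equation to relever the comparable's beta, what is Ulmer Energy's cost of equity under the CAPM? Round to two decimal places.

6.07%

β_L = β_U × [1 + (1 − t)(D/E)] = 0.880 × [1 + (1 − 0.27) × 0.33]
    = 0.880 × [1 + 0.73 × 0.33] = 0.880 × 1.2409 = 1.0920
E(R) = R_f + β_L × MRP = 2.20% + 1.0920 × 3.54% = 6.07%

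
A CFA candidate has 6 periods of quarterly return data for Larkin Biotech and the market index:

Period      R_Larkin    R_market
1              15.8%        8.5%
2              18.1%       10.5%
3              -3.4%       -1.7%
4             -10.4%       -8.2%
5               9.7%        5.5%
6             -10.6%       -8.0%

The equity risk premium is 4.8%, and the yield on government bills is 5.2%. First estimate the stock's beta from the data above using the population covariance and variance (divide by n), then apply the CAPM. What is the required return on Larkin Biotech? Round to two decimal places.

12.73%

Mean R_i = (15.8 + 18.1 − 3.4 − 10.4 + 9.7 − 10.6) / 6 = 3.2000%
Mean R_m = (8.5 + 10.5 − 1.7 − 8.2 + 5.5 − 8.0) / 6 = 1.1000%
Σ(R_i − R̄_i)(R_m − R̄_m) = 532.4400  ⇒  Cov = 532.4400 / 6 = 88.7400
Σ(R_m − R̄_m)² = 339.6200  ⇒  Var(R_m) = 339.6200 / 6 = 56.6033
β = Cov / Var(R_m) = 88.7400 / 56.6033 = 1.5678
E(R) = R_f + β × MRP = 5.2% + 1.5678 × 4.8% = 12.73%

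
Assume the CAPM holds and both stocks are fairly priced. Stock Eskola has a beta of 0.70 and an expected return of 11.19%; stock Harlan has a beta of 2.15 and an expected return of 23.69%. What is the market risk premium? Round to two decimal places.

8.62%

Both satisfy E(R) = R_f + β·MRP, so the slope of the SML is
MRP = (23.69% − 11.19%) / (2.15 − 0.70) = 12.50% / 1.45 = 8.6207%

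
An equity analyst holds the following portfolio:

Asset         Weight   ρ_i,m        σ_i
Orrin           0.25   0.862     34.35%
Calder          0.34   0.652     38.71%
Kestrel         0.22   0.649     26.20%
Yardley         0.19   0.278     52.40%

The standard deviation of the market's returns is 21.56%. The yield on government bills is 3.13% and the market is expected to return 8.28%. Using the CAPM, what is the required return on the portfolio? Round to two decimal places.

β_Orrin = 0.862 × 34.35% / 21.56% = 1.3734
β_Calder = 0.652 × 38.71% / 21.56% = 1.1706
β_Kestrel = 0.649 × 26.20% / 21.56% = 0.7887
β_Yardley = 0.278 × 52.40% / 21.56% = 0.6757
β_P = Σ w_i β_i = 0.25×1.3734 + 0.34×1.1706 + 0.22×0.7887 + 0.19×0.6757 = 1.0433
MRP = 8.28% − 3.13% = 5.15%
E(R_P) = R_f + β_P × MRP = 3.13% + 1.0433 × 5.15% = 8.50%

8.50%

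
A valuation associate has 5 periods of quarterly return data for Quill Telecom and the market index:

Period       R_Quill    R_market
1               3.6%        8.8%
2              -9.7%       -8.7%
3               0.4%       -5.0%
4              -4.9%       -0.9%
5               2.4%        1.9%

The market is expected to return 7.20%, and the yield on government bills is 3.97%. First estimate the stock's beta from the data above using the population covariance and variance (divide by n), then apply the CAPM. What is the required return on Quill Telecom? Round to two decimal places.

6.07%

Mean R_i = (3.6 − 9.7 + 0.4 − 4.9 + 2.4) / 5 = -1.6400%
Mean R_m = (8.8 − 8.7 − 5.0 − 0.9 + 1.9) / 5 = -0.7800%
Σ(R_i − R̄_i)(R_m − R̄_m) = 116.6440  ⇒  Cov = 116.6440 / 5 = 23.3288
Σ(R_m − R̄_m)² = 179.5080  ⇒  Var(R_m) = 179.5080 / 5 = 35.9016
β = Cov / Var(R_m) = 23.3288 / 35.9016 = 0.6498
MRP = 7.20% − 3.97% = 3.23%
E(R) = R_f + β × MRP = 3.97% + 0.6498 × 3.23% = 6.07%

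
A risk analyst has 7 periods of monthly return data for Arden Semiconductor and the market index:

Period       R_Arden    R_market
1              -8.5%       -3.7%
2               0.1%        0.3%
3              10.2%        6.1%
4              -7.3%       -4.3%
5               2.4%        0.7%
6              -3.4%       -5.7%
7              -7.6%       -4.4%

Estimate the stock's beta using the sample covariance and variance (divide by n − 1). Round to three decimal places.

1.506

Mean R_i = (-8.5 + 0.1 + 10.2 − 7.3 + 2.4 − 3.4 − 7.6) / 7 = -2.0143%
Mean R_m = (-3.7 + 0.3 + 6.1 − 4.3 + 0.7 − 5.7 − 4.4) / 7 = -1.5714%
Σ(R_i − R̄_i)(R_m − R̄_m) = 157.4329  ⇒  Cov = 157.4329 / 6 = 26.2388
Σ(R_m − R̄_m)² = 104.5343  ⇒  Var(R_m) = 104.5343 / 6 = 17.4224
β = Cov / Var(R_m) = 26.2388 / 17.4224 = 1.5060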